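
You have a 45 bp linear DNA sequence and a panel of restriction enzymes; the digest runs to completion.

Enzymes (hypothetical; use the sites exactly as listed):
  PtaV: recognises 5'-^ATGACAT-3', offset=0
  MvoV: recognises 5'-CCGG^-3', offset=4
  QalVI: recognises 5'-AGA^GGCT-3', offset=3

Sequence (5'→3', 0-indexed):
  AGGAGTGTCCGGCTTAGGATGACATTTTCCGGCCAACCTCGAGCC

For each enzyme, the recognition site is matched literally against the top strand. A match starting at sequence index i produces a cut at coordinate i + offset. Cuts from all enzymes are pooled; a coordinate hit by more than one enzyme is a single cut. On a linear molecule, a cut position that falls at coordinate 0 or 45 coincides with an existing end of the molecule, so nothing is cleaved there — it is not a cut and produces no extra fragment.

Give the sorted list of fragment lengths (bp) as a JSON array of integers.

Scan for sites:
  PtaV ATGACAT/0: at [18] ⇒ [18]
  MvoV CCGG/4: at [8, 28] ⇒ [12, 32]
  QalVI (AGAGGCT, off=3): no sites

Pooled cuts: [12, 18, 32]

Fragments:
  [0,12): 12 bp
  [12,18): 6 bp
  [18,32): 14 bp
  [32,45): 13 bp

[6,12,13,14]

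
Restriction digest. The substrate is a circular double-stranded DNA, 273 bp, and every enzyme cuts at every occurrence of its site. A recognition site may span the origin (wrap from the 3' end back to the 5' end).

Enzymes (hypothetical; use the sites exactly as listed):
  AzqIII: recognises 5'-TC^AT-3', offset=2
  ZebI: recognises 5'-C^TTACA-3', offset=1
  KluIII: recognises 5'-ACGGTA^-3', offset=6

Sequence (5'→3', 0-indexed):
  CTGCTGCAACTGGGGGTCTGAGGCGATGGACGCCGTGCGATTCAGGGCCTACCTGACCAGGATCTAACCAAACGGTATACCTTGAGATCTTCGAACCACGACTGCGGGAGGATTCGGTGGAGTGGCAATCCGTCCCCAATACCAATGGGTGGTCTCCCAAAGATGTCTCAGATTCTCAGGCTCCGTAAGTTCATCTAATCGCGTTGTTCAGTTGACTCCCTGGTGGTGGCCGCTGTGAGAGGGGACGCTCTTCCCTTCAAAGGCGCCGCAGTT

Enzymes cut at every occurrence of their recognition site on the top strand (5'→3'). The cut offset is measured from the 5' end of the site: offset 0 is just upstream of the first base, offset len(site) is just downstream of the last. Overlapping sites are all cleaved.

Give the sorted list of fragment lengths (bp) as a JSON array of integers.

Scan for sites:
  AzqIII (TCAT, off=2): starts [190] → cuts [192]
  ZebI (CTTACA, off=1): no sites
  KluIII (ACGGTA, off=6): starts [71] → cuts [77]

Pooled cuts: [77, 192]

Fragment lengths:
  77→192: 115 bp
  192→77 (wrap): 273-192+77 = 158 bp

[115,158]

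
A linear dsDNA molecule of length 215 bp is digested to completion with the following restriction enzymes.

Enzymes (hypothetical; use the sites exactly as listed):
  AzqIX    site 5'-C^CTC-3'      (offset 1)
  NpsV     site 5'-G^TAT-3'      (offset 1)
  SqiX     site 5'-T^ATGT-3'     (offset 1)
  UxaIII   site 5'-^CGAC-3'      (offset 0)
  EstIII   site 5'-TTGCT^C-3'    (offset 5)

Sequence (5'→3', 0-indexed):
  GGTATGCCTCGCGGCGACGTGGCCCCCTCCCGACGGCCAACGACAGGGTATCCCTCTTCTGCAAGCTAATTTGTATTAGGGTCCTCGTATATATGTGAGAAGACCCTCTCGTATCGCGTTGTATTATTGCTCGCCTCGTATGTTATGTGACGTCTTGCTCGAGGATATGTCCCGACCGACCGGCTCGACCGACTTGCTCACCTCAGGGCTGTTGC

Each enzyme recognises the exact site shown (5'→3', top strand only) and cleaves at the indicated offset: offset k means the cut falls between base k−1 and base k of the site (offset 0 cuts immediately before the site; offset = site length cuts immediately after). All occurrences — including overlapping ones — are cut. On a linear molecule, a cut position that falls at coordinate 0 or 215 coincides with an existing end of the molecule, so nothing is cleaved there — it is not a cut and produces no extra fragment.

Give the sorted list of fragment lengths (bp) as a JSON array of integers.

[1,2,3,3,4,4,4,4,4,5,5,5,5,6,6,7,7,8,9,9,10,10,10,10,12,13,14,15,20]

Scan for sites:
  AzqIX CCTC/1: at [6, 25, 52, 82, 104, 133, 200] ⇒ [7, 26, 53, 83, 105, 134, 201]
  NpsV GTAT/1: at [1, 47, 72, 86, 110, 120, 137] ⇒ [2, 48, 73, 87, 111, 121, 138]
  SqiX TATGT/1: at [91, 138, 143, 165] ⇒ [92, 139, 144, 166]
  UxaIII CGAC/0: at [14, 30, 40, 172, 176, 185, 189] ⇒ [14, 30, 40, 172, 176, 185, 189]
  EstIII TTGCTC/5: at [126, 154, 193] ⇒ [131, 159, 198]

Pooled cuts: [2, 7, 14, 26, 30, 40, 48, 53, 73, 83, 87, 92, 105, 111, 121, 131, 134, 138, 139, 144, 159, 166, 172, 176, 185, 189, 198, 201]

Fragment lengths:
  [0,2): 2 bp
  [2,7): 5 bp
  [7,14): 7 bp
  [14,26): 12 bp
  [26,30): 4 bp
  [30,40): 10 bp
  [40,48): 8 bp
  [48,53): 5 bp
  [53,73): 20 bp
  [73,83): 10 bp
  [83,87): 4 bp
  [87,92): 5 bp
  [92,105): 13 bp
  [105,111): 6 bp
  [111,121): 10 bp
  [121,131): 10 bp
  [131,134): 3 bp
  [134,138): 4 bp
  [138,139): 1 bp
  [139,144): 5 bp
  [144,159): 15 bp
  [159,166): 7 bp
  [166,172): 6 bp
  [172,176): 4 bp
  [176,185): 9 bp
  [185,189): 4 bp
  [189,198): 9 bp
  [198,201): 3 bp
  [201,215): 14 bp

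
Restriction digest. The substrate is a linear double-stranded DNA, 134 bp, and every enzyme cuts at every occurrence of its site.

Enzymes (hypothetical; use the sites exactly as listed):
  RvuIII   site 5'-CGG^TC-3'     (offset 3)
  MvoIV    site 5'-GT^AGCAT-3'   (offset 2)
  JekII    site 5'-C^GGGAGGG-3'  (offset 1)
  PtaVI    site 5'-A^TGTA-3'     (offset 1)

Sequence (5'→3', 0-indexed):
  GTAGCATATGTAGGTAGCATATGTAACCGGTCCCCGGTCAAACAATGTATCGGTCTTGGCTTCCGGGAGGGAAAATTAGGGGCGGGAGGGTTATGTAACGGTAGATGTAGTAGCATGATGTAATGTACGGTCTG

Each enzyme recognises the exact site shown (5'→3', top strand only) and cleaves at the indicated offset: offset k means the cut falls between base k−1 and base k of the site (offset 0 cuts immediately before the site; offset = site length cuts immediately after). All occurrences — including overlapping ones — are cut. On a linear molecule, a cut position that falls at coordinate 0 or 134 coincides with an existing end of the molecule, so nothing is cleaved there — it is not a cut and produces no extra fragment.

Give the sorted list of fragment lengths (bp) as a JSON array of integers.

Per-enzyme occurrences:
  RvuIII (CGGTC, off=3): starts [27, 34, 50, 127] → cuts [30, 37, 53, 130]
  MvoIV (GTAGCAT, off=2): starts [0, 13, 109] → cuts [2, 15, 111]
  JekII (CGGGAGGG, off=1): starts [63, 82] → cuts [64, 83]
  PtaVI (ATGTA, off=1): starts [7, 20, 44, 92, 104, 117, 122] → cuts [8, 21, 45, 93, 105, 118, 123]

All cut coordinates (distinct, sorted): [2, 8, 15, 21, 30, 37, 45, 53, 64, 83, 93, 105, 111, 118, 123, 130]

Fragments:
  [0,2): 2 bp
  [2,8): 6 bp
  [8,15): 7 bp
  [15,21): 6 bp
  [21,30): 9 bp
  [30,37): 7 bp
  [37,45): 8 bp
  [45,53): 8 bp
  [53,64): 11 bp
  [64,83): 19 bp
  [83,93): 10 bp
  [93,105): 12 bp
  [105,111): 6 bp
  [111,118): 7 bp
  [118,123): 5 bp
  [123,130): 7 bp
  [130,134): 4 bp

[2,4,5,6,6,6,7,7,7,7,8,8,9,10,11,12,19]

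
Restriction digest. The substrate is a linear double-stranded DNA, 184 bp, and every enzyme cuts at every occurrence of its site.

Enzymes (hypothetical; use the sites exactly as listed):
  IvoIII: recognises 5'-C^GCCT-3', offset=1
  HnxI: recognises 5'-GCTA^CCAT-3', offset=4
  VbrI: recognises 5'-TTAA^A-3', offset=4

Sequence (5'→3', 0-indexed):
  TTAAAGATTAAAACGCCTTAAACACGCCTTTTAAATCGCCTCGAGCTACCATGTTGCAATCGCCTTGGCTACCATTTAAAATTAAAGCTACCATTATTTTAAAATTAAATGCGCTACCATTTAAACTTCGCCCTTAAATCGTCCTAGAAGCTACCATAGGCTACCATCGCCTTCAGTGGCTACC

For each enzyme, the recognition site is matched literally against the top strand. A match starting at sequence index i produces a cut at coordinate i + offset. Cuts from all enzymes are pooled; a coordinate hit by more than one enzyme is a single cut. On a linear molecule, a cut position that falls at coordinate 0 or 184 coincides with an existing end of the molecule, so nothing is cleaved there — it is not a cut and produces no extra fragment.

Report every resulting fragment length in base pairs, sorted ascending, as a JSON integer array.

Site scan:
  IvoIII (CGCCT, off=1): starts [13, 24, 36, 60, 167] → cuts [14, 25, 37, 61, 168]
  HnxI (GCTACCAT, off=4): starts [44, 67, 86, 112, 149, 159] → cuts [48, 71, 90, 116, 153, 163]
  VbrI (TTAAA, off=4): starts [0, 7, 17, 30, 75, 81, 98, 104, 120, 133] → cuts [4, 11, 21, 34, 79, 85, 102, 108, 124, 137]

Pooled cuts: [4, 11, 14, 21, 25, 34, 37, 48, 61, 71, 79, 85, 90, 102, 108, 116, 124, 137, 153, 163, 168]

Fragments:
  [0,4): 4 bp
  [4,11): 7 bp
  [11,14): 3 bp
  [14,21): 7 bp
  [21,25): 4 bp
  [25,34): 9 bp
  [34,37): 3 bp
  [37,48): 11 bp
  [48,61): 13 bp
  [61,71): 10 bp
  [71,79): 8 bp
  [79,85): 6 bp
  [85,90): 5 bp
  [90,102): 12 bp
  [102,108): 6 bp
  [108,116): 8 bp
  [116,124): 8 bp
  [124,137): 13 bp
  [137,153): 16 bp
  [153,163): 10 bp
  [163,168): 5 bp
  [168,184): 16 bp

[3,3,4,4,5,5,6,6,7,7,8,8,8,9,10,10,11,12,13,13,16,16]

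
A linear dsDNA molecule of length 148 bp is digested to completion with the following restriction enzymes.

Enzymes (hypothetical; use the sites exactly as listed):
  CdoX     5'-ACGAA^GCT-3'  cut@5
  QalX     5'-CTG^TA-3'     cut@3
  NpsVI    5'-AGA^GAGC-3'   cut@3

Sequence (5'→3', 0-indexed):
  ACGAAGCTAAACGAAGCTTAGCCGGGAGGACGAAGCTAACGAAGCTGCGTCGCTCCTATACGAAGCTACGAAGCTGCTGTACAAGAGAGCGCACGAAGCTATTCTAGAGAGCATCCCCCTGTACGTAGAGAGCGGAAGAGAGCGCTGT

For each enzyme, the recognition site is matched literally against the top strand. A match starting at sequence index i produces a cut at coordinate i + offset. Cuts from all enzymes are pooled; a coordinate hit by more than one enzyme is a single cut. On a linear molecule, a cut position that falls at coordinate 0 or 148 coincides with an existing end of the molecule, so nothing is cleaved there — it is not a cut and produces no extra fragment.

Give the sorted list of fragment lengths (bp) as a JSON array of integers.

[5,7,7,8,8,9,9,10,10,11,11,13,19,21]

Scan for sites:
  CdoX ACGAAGCT/5: at [0, 10, 29, 38, 59, 67, 92] ⇒ [5, 15, 34, 43, 64, 72, 97]
  QalX CTGTA/3: at [76, 118] ⇒ [79, 121]
  NpsVI AGAGAGC/3: at [83, 105, 126, 136] ⇒ [86, 108, 129, 139]

Pooled cuts: [5, 15, 34, 43, 64, 72, 79, 86, 97, 108, 121, 129, 139]

Fragments:
  [0,5): 5 bp
  [5,15): 10 bp
  [15,34): 19 bp
  [34,43): 9 bp
  [43,64): 21 bp
  [64,72): 8 bp
  [72,79): 7 bp
  [79,86): 7 bp
  [86,97): 11 bp
  [97,108): 11 bp
  [108,121): 13 bp
  [121,129): 8 bp
  [129,139): 10 bp
  [139,148): 9 bp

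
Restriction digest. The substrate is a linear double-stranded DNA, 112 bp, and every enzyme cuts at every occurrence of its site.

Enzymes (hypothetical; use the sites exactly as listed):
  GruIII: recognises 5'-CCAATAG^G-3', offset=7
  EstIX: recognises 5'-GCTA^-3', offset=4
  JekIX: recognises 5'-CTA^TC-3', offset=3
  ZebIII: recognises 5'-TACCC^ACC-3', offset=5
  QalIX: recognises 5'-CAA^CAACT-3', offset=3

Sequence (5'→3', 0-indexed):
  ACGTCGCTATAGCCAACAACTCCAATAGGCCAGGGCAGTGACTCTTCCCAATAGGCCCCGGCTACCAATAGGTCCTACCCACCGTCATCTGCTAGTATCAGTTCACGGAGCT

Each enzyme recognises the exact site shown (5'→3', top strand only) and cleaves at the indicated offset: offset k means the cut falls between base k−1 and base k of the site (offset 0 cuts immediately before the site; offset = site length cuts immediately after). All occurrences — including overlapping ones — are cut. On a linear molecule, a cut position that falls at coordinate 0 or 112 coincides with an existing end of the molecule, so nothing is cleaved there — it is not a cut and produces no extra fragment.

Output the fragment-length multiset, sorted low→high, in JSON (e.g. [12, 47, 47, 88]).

Scan for sites:
  GruIII CCAATAGG/7: at [21, 47, 64] ⇒ [28, 54, 71]
  EstIX GCTA/4: at [5, 60, 90] ⇒ [9, 64, 94]
  JekIX (CTATC, off=3): no sites
  ZebIII TACCCACC/5: at [75] ⇒ [80]
  QalIX CAACAACT/3: at [13] ⇒ [16]

Pooled cuts: [9, 16, 28, 54, 64, 71, 80, 94]

Fragments:
  [0,9): 9 bp
  [9,16): 7 bp
  [16,28): 12 bp
  [28,54): 26 bp
  [54,64): 10 bp
  [64,71): 7 bp
  [71,80): 9 bp
  [80,94): 14 bp
  [94,112): 18 bp

[7,7,9,9,10,12,14,18,26]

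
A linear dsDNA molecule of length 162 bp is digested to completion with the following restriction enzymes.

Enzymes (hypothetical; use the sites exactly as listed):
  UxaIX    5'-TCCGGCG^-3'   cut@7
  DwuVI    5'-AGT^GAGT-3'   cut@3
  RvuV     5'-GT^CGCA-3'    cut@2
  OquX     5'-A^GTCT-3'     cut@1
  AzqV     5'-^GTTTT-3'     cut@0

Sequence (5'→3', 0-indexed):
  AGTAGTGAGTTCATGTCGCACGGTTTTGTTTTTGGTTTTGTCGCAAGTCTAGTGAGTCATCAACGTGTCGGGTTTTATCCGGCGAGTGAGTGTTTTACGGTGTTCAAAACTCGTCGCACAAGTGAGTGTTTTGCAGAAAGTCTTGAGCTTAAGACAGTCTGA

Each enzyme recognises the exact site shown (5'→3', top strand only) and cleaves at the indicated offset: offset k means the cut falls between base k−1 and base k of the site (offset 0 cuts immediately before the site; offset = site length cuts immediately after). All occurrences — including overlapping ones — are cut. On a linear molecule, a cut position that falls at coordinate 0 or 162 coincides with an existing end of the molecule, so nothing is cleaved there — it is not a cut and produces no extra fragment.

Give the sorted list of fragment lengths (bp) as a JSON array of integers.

Per-enzyme occurrences:
  UxaIX (TCCGGCG, off=7): starts [77] → cuts [84]
  DwuVI (AGTGAGT, off=3): starts [3, 50, 84, 120] → cuts [6, 53, 87, 123]
  RvuV (GTCGCA, off=2): starts [14, 39, 112] → cuts [16, 41, 114]
  OquX (AGTCT, off=1): starts [45, 138, 155] → cuts [46, 139, 156]
  AzqV (GTTTT, off=0): starts [22, 27, 34, 71, 91, 127] → cuts [22, 27, 34, 71, 91, 127]

Pooled cuts: [6, 16, 22, 27, 34, 41, 46, 53, 71, 84, 87, 91, 114, 123, 127, 139, 156]

Fragment lengths:
  [0,6): 6 bp
  [6,16): 10 bp
  [16,22): 6 bp
  [22,27): 5 bp
  [27,34): 7 bp
  [34,41): 7 bp
  [41,46): 5 bp
  [46,53): 7 bp
  [53,71): 18 bp
  [71,84): 13 bp
  [84,87): 3 bp
  [87,91): 4 bp
  [91,114): 23 bp
  [114,123): 9 bp
  [123,127): 4 bp
  [127,139): 12 bp
  [139,156): 17 bp
  [156,162): 6 bp

[3,4,4,5,5,6,6,6,7,7,7,9,10,12,13,17,18,23]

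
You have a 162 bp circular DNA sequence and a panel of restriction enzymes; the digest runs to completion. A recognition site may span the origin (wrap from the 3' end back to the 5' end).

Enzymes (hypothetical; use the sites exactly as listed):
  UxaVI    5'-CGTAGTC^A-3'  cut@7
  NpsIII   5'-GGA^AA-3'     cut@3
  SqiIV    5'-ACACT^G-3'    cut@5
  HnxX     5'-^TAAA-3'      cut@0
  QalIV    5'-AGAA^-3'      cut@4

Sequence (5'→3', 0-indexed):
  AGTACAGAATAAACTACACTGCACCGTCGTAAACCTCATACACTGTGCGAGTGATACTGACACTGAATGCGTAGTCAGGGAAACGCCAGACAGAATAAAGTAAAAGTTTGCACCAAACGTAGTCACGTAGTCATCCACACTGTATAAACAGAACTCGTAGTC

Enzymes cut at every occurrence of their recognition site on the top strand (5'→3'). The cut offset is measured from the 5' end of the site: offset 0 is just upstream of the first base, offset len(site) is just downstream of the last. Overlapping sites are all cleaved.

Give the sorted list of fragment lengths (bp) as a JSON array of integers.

Scan for sites:
  UxaVI CGTAGTCA/7: at [69, 117, 125, 155] ⇒ [0, 76, 124, 132]
  NpsIII GGAAA/3: at [78] ⇒ [81]
  SqiIV ACACTG/5: at [15, 39, 59, 136] ⇒ [20, 44, 64, 141]
  HnxX TAAA/0: at [9, 29, 95, 100, 144] ⇒ [9, 29, 95, 100, 144]
  QalIV AGAA/4: at [5, 91, 149] ⇒ [9, 95, 153]

Pooled cuts: [0, 9, 20, 29, 44, 64, 76, 81, 95, 100, 124, 132, 141, 144, 153]

Fragment lengths:
  0→9: 9 bp
  9→20: 11 bp
  20→29: 9 bp
  29→44: 15 bp
  44→64: 20 bp
  64→76: 12 bp
  76→81: 5 bp
  81→95: 14 bp
  95→100: 5 bp
  100→124: 24 bp
  124→132: 8 bp
  132→141: 9 bp
  141→144: 3 bp
  144→153: 9 bp
  153→0 (wrap): 162-153+0 = 9 bp

[3,5,5,8,9,9,9,9,9,11,12,14,15,20,24]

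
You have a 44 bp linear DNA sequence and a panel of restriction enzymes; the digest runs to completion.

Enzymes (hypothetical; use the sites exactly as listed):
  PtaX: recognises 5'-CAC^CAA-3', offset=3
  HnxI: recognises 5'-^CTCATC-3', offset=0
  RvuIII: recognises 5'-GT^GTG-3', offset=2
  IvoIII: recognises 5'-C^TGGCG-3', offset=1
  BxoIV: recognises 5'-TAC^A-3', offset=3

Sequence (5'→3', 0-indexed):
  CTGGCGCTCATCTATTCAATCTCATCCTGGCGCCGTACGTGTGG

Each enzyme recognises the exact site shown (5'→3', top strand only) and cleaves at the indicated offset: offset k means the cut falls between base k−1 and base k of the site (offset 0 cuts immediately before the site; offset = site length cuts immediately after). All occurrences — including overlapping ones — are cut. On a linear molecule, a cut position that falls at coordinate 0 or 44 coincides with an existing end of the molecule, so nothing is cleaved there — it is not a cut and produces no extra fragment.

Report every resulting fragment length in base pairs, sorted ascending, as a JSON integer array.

[1,4,5,7,13,14]

Per-enzyme occurrences:
  PtaX (CACCAA, off=3): no sites
  HnxI (CTCATC, off=0): starts [6, 20] → cuts [6, 20]
  RvuIII (GTGTG, off=2): starts [38] → cuts [40]
  IvoIII (CTGGCG, off=1): starts [0, 26] → cuts [1, 27]
  BxoIV (TACA, off=3): no sites

Pooled cuts: [1, 6, 20, 27, 40]

Fragment lengths:
  [0,1): 1 bp
  [1,6): 5 bp
  [6,20): 14 bp
  [20,27): 7 bp
  [27,40): 13 bp
  [40,44): 4 bp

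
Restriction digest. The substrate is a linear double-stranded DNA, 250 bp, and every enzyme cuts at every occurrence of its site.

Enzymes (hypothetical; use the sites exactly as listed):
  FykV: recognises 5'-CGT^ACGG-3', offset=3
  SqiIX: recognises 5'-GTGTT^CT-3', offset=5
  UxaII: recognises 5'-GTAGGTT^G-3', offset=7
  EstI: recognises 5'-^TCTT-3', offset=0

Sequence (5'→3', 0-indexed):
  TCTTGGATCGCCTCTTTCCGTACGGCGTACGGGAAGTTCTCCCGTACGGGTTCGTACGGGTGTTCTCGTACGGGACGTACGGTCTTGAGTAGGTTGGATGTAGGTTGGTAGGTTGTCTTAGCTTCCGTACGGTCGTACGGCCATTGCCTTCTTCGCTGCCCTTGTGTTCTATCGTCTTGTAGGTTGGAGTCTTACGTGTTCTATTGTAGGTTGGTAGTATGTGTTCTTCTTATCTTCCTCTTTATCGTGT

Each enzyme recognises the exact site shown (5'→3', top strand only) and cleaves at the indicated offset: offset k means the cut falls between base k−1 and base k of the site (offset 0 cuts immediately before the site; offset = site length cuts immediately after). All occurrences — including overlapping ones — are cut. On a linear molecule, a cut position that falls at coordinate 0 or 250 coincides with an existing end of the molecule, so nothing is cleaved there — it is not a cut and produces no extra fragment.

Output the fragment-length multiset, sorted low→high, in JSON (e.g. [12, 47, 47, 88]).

[1,1,2,4,4,5,5,6,6,7,8,8,9,9,9,10,11,11,11,12,12,12,12,13,13,13,17,19]

Per-enzyme occurrences:
  FykV CGTACGG/3: at [18, 25, 42, 52, 66, 75, 125, 133] ⇒ [21, 28, 45, 55, 69, 78, 128, 136]
  SqiIX GTGTTCT/5: at [59, 163, 195, 220] ⇒ [64, 168, 200, 225]
  UxaII GTAGGTTG/7: at [88, 99, 107, 178, 205] ⇒ [95, 106, 114, 185, 212]
  EstI TCTT/0: at [0, 12, 82, 115, 149, 174, 189, 224, 227, 232, 238] ⇒ [12, 82, 115, 149, 174, 189, 224, 227, 232, 238] (position 0 is a terminus of the linear molecule — no cut)

All cut coordinates (distinct, sorted): [12, 21, 28, 45, 55, 64, 69, 78, 82, 95, 106, 114, 115, 128, 136, 149, 168, 174, 185, 189, 200, 212, 224, 225, 227, 232, 238]

Fragments:
  [0,12): 12 bp
  [12,21): 9 bp
  [21,28): 7 bp
  [28,45): 17 bp
  [45,55): 10 bp
  [55,64): 9 bp
  [64,69): 5 bp
  [69,78): 9 bp
  [78,82): 4 bp
  [82,95): 13 bp
  [95,106): 11 bp
  [106,114): 8 bp
  [114,115): 1 bp
  [115,128): 13 bp
  [128,136): 8 bp
  [136,149): 13 bp
  [149,168): 19 bp
  [168,174): 6 bp
  [174,185): 11 bp
  [185,189): 4 bp
  [189,200): 11 bp
  [200,212): 12 bp
  [212,224): 12 bp
  [224,225): 1 bp
  [225,227): 2 bp
  [227,232): 5 bp
  [232,238): 6 bp
  [238,250): 12 bp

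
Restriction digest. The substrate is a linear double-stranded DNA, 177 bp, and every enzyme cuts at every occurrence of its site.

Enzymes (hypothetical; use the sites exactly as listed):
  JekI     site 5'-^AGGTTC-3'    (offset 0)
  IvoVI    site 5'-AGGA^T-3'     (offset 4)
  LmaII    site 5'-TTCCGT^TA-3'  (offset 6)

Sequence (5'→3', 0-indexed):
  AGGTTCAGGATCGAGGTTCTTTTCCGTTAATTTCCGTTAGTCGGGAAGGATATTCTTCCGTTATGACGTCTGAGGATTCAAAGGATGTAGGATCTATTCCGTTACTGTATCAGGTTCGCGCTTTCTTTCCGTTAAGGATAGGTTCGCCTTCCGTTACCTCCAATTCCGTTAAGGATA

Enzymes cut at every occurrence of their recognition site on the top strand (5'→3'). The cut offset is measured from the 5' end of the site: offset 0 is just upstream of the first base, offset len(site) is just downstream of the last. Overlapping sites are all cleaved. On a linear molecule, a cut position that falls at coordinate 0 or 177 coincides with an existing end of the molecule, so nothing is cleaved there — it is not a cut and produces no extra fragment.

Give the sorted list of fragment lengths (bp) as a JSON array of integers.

Site scan:
  JekI (AGGTTC, off=0): starts [0, 13, 111, 139] → cuts [13, 111, 139] (position 0 is a terminus of the linear molecule — no cut)
  IvoVI (AGGAT, off=4): starts [6, 46, 72, 81, 88, 134, 171] → cuts [10, 50, 76, 85, 92, 138, 175]
  LmaII (TTCCGTTA, off=6): starts [21, 31, 55, 96, 126, 148, 163] → cuts [27, 37, 61, 102, 132, 154, 169]

Pooled cuts: [10, 13, 27, 37, 50, 61, 76, 85, 92, 102, 111, 132, 138, 139, 154, 169, 175]

Fragment lengths:
  [0,10): 10 bp
  [10,13): 3 bp
  [13,27): 14 bp
  [27,37): 10 bp
  [37,50): 13 bp
  [50,61): 11 bp
  [61,76): 15 bp
  [76,85): 9 bp
  [85,92): 7 bp
  [92,102): 10 bp
  [102,111): 9 bp
  [111,132): 21 bp
  [132,138): 6 bp
  [138,139): 1 bp
  [139,154): 15 bp
  [154,169): 15 bp
  [169,175): 6 bp
  [175,177): 2 bp

[1,2,3,6,6,7,9,9,10,10,10,11,13,14,15,15,15,21]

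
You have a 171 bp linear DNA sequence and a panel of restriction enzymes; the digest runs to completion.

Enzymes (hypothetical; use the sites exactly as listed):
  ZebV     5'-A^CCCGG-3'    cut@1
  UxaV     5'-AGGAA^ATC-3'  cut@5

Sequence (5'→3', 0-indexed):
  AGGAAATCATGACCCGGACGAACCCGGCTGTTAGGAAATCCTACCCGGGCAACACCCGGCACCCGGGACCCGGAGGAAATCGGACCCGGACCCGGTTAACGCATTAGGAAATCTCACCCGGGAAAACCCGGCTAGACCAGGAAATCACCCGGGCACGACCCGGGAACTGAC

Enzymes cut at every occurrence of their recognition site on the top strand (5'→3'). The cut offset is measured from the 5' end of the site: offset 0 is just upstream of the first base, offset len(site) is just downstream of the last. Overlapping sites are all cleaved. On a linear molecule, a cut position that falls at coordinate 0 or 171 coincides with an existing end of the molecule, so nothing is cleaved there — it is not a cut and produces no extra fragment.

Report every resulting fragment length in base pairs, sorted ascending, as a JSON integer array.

[4,5,6,6,6,6,7,7,7,10,10,10,11,11,13,15,17,20]

Site scan:
  ZebV (ACCCGG, off=1): starts [11, 21, 42, 53, 60, 67, 83, 89, 115, 125, 146, 157] → cuts [12, 22, 43, 54, 61, 68, 84, 90, 116, 126, 147, 158]
  UxaV (AGGAAATC, off=5): starts [0, 32, 73, 105, 138] → cuts [5, 37, 78, 110, 143]

Pooled cuts: [5, 12, 22, 37, 43, 54, 61, 68, 78, 84, 90, 110, 116, 126, 143, 147, 158]

Fragment lengths:
  [0,5): 5 bp
  [5,12): 7 bp
  [12,22): 10 bp
  [22,37): 15 bp
  [37,43): 6 bp
  [43,54): 11 bp
  [54,61): 7 bp
  [61,68): 7 bp
  [68,78): 10 bp
  [78,84): 6 bp
  [84,90): 6 bp
  [90,110): 20 bp
  [110,116): 6 bp
  [116,126): 10 bp
  [126,143): 17 bp
  [143,147): 4 bp
  [147,158): 11 bp
  [158,171): 13 bp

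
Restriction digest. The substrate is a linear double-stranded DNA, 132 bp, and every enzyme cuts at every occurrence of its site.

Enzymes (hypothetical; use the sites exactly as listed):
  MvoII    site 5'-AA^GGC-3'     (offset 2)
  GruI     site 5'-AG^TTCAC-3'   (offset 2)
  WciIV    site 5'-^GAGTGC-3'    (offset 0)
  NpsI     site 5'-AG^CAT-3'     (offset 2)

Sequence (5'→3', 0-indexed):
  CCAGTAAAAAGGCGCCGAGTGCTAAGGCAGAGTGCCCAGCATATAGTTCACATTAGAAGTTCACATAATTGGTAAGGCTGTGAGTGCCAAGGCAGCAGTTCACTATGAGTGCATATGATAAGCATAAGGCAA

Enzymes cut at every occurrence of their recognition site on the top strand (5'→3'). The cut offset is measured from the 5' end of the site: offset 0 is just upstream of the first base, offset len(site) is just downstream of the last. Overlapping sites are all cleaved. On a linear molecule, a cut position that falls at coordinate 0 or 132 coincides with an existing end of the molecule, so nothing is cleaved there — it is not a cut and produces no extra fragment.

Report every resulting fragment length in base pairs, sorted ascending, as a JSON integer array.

[4,5,5,6,6,7,8,8,9,9,10,10,13,16,16]

Per-enzyme occurrences:
  MvoII (AAGGC, off=2): starts [8, 23, 73, 88, 125] → cuts [10, 25, 75, 90, 127]
  GruI (AGTTCAC, off=2): starts [44, 57, 96] → cuts [46, 59, 98]
  WciIV (GAGTGC, off=0): starts [16, 29, 81, 106] → cuts [16, 29, 81, 106]
  NpsI (AGCAT, off=2): starts [37, 120] → cuts [39, 122]

All cut coordinates (distinct, sorted): [10, 16, 25, 29, 39, 46, 59, 75, 81, 90, 98, 106, 122, 127]

Fragments:
  [0,10): 10 bp
  [10,16): 6 bp
  [16,25): 9 bp
  [25,29): 4 bp
  [29,39): 10 bp
  [39,46): 7 bp
  [46,59): 13 bp
  [59,75): 16 bp
  [75,81): 6 bp
  [81,90): 9 bp
  [90,98): 8 bp
  [98,106): 8 bp
  [106,122): 16 bp
  [122,127): 5 bp
  [127,132): 5 bp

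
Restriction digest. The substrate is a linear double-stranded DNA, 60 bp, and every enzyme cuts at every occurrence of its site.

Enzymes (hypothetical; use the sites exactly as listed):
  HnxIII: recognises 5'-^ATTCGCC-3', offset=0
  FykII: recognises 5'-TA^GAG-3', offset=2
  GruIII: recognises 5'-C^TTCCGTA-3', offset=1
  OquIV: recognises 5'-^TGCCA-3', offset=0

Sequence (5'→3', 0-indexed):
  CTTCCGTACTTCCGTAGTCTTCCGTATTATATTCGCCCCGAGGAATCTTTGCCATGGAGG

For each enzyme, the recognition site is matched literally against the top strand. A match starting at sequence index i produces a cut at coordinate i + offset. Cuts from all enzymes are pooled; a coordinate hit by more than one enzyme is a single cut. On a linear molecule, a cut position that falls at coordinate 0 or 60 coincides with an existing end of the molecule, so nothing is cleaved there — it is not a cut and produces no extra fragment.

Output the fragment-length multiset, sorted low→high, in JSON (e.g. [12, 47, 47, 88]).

Site scan:
  HnxIII ATTCGCC/0: at [30] ⇒ [30]
  FykII (TAGAG, off=2): no sites
  GruIII CTTCCGTA/1: at [0, 8, 18] ⇒ [1, 9, 19]
  OquIV TGCCA/0: at [49] ⇒ [49]

All cut coordinates (distinct, sorted): [1, 9, 19, 30, 49]

Fragment lengths:
  [0,1): 1 bp
  [1,9): 8 bp
  [9,19): 10 bp
  [19,30): 11 bp
  [30,49): 19 bp
  [49,60): 11 bp

[1,8,10,11,11,19]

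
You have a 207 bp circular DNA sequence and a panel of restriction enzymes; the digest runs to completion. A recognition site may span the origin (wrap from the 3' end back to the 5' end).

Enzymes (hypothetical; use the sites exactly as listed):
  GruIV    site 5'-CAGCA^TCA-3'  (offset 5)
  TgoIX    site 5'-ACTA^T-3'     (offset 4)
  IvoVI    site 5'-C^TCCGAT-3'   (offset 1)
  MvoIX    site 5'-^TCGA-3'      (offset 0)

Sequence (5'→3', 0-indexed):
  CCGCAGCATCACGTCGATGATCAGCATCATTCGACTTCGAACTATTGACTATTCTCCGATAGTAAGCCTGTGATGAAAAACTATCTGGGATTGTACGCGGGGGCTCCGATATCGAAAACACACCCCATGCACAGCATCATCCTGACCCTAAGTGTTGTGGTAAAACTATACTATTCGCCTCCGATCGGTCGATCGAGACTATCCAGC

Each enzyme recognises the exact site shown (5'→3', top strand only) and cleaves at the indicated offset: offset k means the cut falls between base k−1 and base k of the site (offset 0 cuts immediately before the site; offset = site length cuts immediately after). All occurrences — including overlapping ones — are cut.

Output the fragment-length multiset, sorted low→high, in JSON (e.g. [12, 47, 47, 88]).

[3,4,4,5,5,6,6,7,7,8,9,9,13,14,21,25,29,32]

Site scan:
  GruIV CAGCATCA/5: at [3, 21, 131] ⇒ [8, 26, 136]
  TgoIX ACTAT/4: at [40, 47, 79, 164, 169, 197] ⇒ [44, 51, 83, 168, 173, 201]
  IvoVI CTCCGAT/1: at [53, 103, 178] ⇒ [54, 104, 179]
  MvoIX TCGA/0: at [13, 30, 36, 111, 188, 192] ⇒ [13, 30, 36, 111, 188, 192]

Pooled cuts: [8, 13, 26, 30, 36, 44, 51, 54, 83, 104, 111, 136, 168, 173, 179, 188, 192, 201]

Fragments:
  8→13: 5 bp
  13→26: 13 bp
  26→30: 4 bp
  30→36: 6 bp
  36→44: 8 bp
  44→51: 7 bp
  51→54: 3 bp
  54→83: 29 bp
  83→104: 21 bp
  104→111: 7 bp
  111→136: 25 bp
  136→168: 32 bp
  168→173: 5 bp
  173→179: 6 bp
  179→188: 9 bp
  188→192: 4 bp
  192→201: 9 bp
  201→8 (wrap): 207-201+8 = 14 bp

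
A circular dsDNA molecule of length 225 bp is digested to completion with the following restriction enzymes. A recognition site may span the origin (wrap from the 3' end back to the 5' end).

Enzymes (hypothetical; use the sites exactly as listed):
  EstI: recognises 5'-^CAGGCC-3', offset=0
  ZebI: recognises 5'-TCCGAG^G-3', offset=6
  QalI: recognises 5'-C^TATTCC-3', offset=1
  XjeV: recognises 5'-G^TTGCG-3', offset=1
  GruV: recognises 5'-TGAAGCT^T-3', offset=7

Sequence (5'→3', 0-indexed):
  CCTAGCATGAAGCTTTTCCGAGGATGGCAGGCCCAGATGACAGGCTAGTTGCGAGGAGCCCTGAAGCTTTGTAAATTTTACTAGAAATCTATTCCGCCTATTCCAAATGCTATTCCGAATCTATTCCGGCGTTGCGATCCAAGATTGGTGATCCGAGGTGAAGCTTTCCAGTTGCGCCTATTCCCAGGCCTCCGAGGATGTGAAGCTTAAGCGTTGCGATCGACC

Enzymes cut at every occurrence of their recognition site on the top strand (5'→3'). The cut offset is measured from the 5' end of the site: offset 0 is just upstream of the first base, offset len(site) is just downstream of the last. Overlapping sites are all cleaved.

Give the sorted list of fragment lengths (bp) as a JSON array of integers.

[5,6,6,6,7,8,8,9,10,11,11,12,12,20,21,21,26,26]

Per-enzyme occurrences:
  EstI CAGGCC/0: at [27, 184] ⇒ [27, 184]
  ZebI TCCGAGG/6: at [16, 151, 190] ⇒ [22, 157, 196]
  QalI CTATTCC/1: at [88, 97, 109, 120, 177] ⇒ [89, 98, 110, 121, 178]
  XjeV GTTGCG/1: at [47, 130, 170, 212] ⇒ [48, 131, 171, 213]
  GruV TGAAGCTT/7: at [7, 61, 158, 200] ⇒ [14, 68, 165, 207]

All cut coordinates (distinct, sorted): [14, 22, 27, 48, 68, 89, 98, 110, 121, 131, 157, 165, 171, 178, 184, 196, 207, 213]

Fragment lengths:
  14→22: 8 bp
  22→27: 5 bp
  27→48: 21 bp
  48→68: 20 bp
  68→89: 21 bp
  89→98: 9 bp
  98→110: 12 bp
  110→121: 11 bp
  121→131: 10 bp
  131→157: 26 bp
  157→165: 8 bp
  165→171: 6 bp
  171→178: 7 bp
  178→184: 6 bp
  184→196: 12 bp
  196→207: 11 bp
  207→213: 6 bp
  213→14 (wrap): 225-213+14 = 26 bp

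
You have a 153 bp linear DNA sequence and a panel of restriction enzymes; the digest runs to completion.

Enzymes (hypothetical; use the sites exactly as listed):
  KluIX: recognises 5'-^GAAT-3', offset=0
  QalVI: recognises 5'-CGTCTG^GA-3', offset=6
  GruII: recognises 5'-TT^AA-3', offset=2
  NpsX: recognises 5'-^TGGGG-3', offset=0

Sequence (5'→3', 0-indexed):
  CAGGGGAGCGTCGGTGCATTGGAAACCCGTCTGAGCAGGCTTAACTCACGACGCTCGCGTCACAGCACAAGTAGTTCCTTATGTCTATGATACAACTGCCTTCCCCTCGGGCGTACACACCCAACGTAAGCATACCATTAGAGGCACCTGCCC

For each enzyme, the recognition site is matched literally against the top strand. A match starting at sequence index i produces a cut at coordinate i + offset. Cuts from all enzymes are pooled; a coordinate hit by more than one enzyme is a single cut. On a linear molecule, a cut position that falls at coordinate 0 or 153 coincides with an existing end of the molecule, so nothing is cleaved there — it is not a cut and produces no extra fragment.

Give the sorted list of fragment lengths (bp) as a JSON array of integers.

Per-enzyme occurrences:
  KluIX (GAAT, off=0): no sites
  QalVI (CGTCTGGA, off=6): no sites
  GruII TTAA/2: at [40] ⇒ [42]
  NpsX (TGGGG, off=0): no sites

Pooled cuts: [42]

Fragment lengths:
  [0,42): 42 bp
  [42,153): 111 bp

[42,111]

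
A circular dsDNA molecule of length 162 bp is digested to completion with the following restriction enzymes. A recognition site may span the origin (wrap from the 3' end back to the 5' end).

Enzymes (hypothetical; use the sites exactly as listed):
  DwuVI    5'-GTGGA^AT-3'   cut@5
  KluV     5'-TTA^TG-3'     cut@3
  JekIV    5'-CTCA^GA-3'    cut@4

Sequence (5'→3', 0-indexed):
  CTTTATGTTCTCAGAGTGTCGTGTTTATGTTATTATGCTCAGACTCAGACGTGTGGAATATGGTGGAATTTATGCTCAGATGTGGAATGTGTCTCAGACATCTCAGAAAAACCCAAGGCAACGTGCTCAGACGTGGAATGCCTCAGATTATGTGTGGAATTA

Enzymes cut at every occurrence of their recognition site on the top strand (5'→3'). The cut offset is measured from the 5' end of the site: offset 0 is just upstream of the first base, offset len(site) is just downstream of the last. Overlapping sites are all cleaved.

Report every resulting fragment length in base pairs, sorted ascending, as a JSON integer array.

Per-enzyme occurrences:
  DwuVI GTGGAAT/5: at [52, 62, 81, 132, 153] ⇒ [57, 67, 86, 137, 158]
  KluV TTATG/3: at [2, 24, 32, 69, 147] ⇒ [5, 27, 35, 72, 150]
  JekIV CTCAGA/4: at [9, 37, 43, 74, 92, 101, 125, 141] ⇒ [13, 41, 47, 78, 96, 105, 129, 145]

Pooled cuts: [5, 13, 27, 35, 41, 47, 57, 67, 72, 78, 86, 96, 105, 129, 137, 145, 150, 158]

Fragments:
  5→13: 8 bp
  13→27: 14 bp
  27→35: 8 bp
  35→41: 6 bp
  41→47: 6 bp
  47→57: 10 bp
  57→67: 10 bp
  67→72: 5 bp
  72→78: 6 bp
  78→86: 8 bp
  86→96: 10 bp
  96→105: 9 bp
  105→129: 24 bp
  129→137: 8 bp
  137→145: 8 bp
  145→150: 5 bp
  150→158: 8 bp
  158→5 (wrap): 162-158+5 = 9 bp

[5,5,6,6,6,8,8,8,8,8,8,9,9,10,10,10,14,24]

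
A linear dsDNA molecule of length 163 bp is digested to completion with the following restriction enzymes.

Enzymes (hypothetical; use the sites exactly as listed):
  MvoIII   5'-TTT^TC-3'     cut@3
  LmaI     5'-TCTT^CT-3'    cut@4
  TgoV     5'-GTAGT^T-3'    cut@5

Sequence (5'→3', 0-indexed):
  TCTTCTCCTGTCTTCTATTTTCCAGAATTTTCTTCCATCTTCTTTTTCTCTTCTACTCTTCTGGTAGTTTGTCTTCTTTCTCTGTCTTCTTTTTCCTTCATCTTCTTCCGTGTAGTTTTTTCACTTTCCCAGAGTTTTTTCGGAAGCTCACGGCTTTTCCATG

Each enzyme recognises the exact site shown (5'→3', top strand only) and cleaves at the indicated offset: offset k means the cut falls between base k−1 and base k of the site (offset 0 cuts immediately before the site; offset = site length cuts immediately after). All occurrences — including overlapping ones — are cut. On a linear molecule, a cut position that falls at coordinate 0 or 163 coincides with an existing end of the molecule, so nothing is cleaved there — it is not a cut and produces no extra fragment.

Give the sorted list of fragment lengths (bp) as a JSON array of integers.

[4,4,5,5,6,6,6,7,8,8,10,10,11,11,12,13,18,19]

Site scan:
  MvoIII (TTTTC, off=3): starts [17, 27, 43, 90, 117, 136, 154] → cuts [20, 30, 46, 93, 120, 139, 157]
  LmaI (TCTTCT, off=4): starts [0, 10, 37, 48, 56, 71, 84, 100] → cuts [4, 14, 41, 52, 60, 75, 88, 104]
  TgoV (GTAGTT, off=5): starts [63, 111] → cuts [68, 116]

All cut coordinates (distinct, sorted): [4, 14, 20, 30, 41, 46, 52, 60, 68, 75, 88, 93, 104, 116, 120, 139, 157]

Fragment lengths:
  [0,4): 4 bp
  [4,14): 10 bp
  [14,20): 6 bp
  [20,30): 10 bp
  [30,41): 11 bp
  [41,46): 5 bp
  [46,52): 6 bp
  [52,60): 8 bp
  [60,68): 8 bp
  [68,75): 7 bp
  [75,88): 13 bp
  [88,93): 5 bp
  [93,104): 11 bp
  [104,116): 12 bp
  [116,120): 4 bp
  [120,139): 19 bp
  [139,157): 18 bp
  [157,163): 6 bp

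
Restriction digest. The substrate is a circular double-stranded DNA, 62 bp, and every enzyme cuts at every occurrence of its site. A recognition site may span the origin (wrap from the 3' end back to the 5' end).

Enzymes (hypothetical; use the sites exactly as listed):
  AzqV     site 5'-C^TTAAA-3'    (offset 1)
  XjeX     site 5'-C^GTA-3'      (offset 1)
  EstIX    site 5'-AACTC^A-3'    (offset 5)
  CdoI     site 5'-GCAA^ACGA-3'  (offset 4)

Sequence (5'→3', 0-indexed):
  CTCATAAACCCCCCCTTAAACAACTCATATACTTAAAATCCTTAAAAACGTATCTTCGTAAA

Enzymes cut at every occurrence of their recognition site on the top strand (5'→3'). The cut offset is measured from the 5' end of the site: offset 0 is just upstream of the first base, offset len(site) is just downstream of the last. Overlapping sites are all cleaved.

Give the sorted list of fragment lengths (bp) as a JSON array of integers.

Scan for sites:
  AzqV CTTAAA/1: at [14, 31, 40] ⇒ [15, 32, 41]
  XjeX CGTA/1: at [48, 56] ⇒ [49, 57]
  EstIX AACTCA/5: at [21, 60] ⇒ [3, 26]
  CdoI (GCAAACGA, off=4): no sites

All cut coordinates (distinct, sorted): [3, 15, 26, 32, 41, 49, 57]

Fragment lengths:
  3→15: 12 bp
  15→26: 11 bp
  26→32: 6 bp
  32→41: 9 bp
  41→49: 8 bp
  49→57: 8 bp
  57→3 (wrap): 62-57+3 = 8 bp

[6,8,8,8,9,11,12]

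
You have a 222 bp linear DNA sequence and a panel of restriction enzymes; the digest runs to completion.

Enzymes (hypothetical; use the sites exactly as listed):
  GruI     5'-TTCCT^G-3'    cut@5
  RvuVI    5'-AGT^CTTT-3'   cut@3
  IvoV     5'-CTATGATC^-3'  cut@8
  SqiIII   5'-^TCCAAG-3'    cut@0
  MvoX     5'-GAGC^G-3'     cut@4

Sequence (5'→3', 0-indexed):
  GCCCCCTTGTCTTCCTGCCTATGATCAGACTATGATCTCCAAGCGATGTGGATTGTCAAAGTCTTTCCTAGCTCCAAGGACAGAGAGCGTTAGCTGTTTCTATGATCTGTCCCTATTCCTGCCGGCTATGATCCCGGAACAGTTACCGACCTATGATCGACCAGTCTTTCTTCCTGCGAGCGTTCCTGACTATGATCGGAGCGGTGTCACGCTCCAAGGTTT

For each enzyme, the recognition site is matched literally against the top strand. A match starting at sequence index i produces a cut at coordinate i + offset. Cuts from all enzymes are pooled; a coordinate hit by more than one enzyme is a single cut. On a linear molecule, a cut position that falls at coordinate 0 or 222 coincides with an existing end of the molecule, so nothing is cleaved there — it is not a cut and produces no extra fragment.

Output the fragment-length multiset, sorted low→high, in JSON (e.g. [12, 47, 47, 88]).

Per-enzyme occurrences:
  GruI TTCCTG/5: at [11, 115, 170, 182] ⇒ [16, 120, 175, 187]
  RvuVI AGTCTTT/3: at [59, 162] ⇒ [62, 165]
  IvoV CTATGATC/8: at [18, 29, 99, 125, 150, 189] ⇒ [26, 37, 107, 133, 158, 197]
  SqiIII TCCAAG/0: at [37, 72, 212] ⇒ [37, 72, 212]
  MvoX GAGCG/4: at [84, 177, 198] ⇒ [88, 181, 202]

All cut coordinates (distinct, sorted): [16, 26, 37, 62, 72, 88, 107, 120, 133, 158, 165, 175, 181, 187, 197, 202, 212]

Fragments:
  [0,16): 16 bp
  [16,26): 10 bp
  [26,37): 11 bp
  [37,62): 25 bp
  [62,72): 10 bp
  [72,88): 16 bp
  [88,107): 19 bp
  [107,120): 13 bp
  [120,133): 13 bp
  [133,158): 25 bp
  [158,165): 7 bp
  [165,175): 10 bp
  [175,181): 6 bp
  [181,187): 6 bp
  [187,197): 10 bp
  [197,202): 5 bp
  [202,212): 10 bp
  [212,222): 10 bp

[5,6,6,7,10,10,10,10,10,10,11,13,13,16,16,19,25,25]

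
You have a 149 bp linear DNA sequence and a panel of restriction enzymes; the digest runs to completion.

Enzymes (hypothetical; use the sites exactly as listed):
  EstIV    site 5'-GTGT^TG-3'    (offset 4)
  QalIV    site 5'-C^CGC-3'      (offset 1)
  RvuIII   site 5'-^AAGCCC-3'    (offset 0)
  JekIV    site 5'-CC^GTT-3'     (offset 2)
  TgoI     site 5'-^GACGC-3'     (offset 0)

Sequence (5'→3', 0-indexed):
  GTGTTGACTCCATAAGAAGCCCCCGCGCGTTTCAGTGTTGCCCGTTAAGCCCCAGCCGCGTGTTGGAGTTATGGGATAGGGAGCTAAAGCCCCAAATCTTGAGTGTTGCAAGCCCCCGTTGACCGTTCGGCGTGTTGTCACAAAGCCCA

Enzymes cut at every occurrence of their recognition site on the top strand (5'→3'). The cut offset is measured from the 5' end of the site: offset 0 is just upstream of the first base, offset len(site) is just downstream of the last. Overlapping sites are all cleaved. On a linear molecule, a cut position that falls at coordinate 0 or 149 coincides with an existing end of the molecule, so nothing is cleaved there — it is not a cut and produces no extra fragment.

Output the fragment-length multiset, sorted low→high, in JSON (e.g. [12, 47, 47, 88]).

[3,3,4,5,7,7,7,7,7,8,10,11,12,15,20,23]

Site scan:
  EstIV GTGTTG/4: at [0, 34, 59, 102, 131] ⇒ [4, 38, 63, 106, 135]
  QalIV CCGC/1: at [22, 55] ⇒ [23, 56]
  RvuIII AAGCCC/0: at [16, 46, 86, 109, 142] ⇒ [16, 46, 86, 109, 142]
  JekIV CCGTT/2: at [41, 115, 122] ⇒ [43, 117, 124]
  TgoI (GACGC, off=0): no sites

Pooled cuts: [4, 16, 23, 38, 43, 46, 56, 63, 86, 106, 109, 117, 124, 135, 142]

Fragments:
  [0,4): 4 bp
  [4,16): 12 bp
  [16,23): 7 bp
  [23,38): 15 bp
  [38,43): 5 bp
  [43,46): 3 bp
  [46,56): 10 bp
  [56,63): 7 bp
  [63,86): 23 bp
  [86,106): 20 bp
  [106,109): 3 bp
  [109,117): 8 bp
  [117,124): 7 bp
  [124,135): 11 bp
  [135,142): 7 bp
  [142,149): 7 bp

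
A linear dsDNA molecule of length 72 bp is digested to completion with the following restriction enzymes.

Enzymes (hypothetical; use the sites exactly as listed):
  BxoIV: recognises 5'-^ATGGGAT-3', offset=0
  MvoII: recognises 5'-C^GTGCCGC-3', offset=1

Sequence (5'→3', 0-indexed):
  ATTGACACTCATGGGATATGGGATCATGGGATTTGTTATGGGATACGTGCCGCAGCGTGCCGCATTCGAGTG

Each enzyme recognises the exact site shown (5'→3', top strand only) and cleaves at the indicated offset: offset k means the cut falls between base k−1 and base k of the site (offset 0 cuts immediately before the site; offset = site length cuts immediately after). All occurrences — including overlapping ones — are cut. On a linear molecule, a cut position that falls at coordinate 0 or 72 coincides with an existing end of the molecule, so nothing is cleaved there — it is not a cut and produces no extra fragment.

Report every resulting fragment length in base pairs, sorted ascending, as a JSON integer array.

Site scan:
  BxoIV ATGGGAT/0: at [10, 17, 25, 37] ⇒ [10, 17, 25, 37]
  MvoII CGTGCCGC/1: at [45, 55] ⇒ [46, 56]

All cut coordinates (distinct, sorted): [10, 17, 25, 37, 46, 56]

Fragments:
  [0,10): 10 bp
  [10,17): 7 bp
  [17,25): 8 bp
  [25,37): 12 bp
  [37,46): 9 bp
  [46,56): 10 bp
  [56,72): 16 bp

[7,8,9,10,10,12,16]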